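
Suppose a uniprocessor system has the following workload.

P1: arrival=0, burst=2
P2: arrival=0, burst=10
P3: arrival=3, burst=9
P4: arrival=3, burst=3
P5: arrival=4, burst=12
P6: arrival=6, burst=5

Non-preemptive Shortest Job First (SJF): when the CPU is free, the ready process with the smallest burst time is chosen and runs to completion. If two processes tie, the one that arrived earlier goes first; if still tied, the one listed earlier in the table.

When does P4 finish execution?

Schedule: | P1 0-2 | P2 2-12 | P4 12-15 | P6 15-20 | P3 20-29 | P5 29-41 |
Completion: P1=2  P2=12  P3=29  P4=15  P5=41  P6=20
Turnaround (C−A): P1=2  P2=12  P3=26  P4=12  P5=37  P6=14

15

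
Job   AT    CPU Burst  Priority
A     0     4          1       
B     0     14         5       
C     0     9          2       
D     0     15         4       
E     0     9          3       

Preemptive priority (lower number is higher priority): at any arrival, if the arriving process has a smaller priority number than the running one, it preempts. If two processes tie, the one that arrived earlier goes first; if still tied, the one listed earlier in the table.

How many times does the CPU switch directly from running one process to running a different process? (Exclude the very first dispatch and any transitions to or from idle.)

4

Gantt: | A 0-4 | C 4-13 | E 13-22 | D 22-37 | B 37-51 |
Completion: A=4  B=51  C=13  D=37  E=22
Turnaround (C−A): A=4  B=51  C=13  D=37  E=22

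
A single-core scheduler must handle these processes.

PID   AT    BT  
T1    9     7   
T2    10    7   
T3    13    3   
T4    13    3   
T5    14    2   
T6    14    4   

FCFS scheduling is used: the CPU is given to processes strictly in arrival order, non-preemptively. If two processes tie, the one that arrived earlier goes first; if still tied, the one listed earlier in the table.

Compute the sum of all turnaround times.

87

Gantt: | idle 0-9 | T1 9-16 | T2 16-23 | T3 23-26 | T4 26-29 | T5 29-31 | T6 31-35 |
Completion: T1=16  T2=23  T3=26  T4=29  T5=31  T6=35
Turnaround = completion − arrival: T1=7, T2=13, T3=13, T4=16, T5=17, T6=21
Total turnaround = 7 + 13 + 13 + 16 + 17 + 21 = 87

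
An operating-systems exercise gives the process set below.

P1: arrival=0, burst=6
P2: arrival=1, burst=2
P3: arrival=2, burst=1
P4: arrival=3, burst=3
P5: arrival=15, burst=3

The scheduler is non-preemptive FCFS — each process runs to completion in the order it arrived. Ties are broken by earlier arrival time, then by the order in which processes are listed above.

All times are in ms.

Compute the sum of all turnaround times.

32

Timeline: | P1 0-6 | P2 6-8 | P3 8-9 | P4 9-12 | idle 12-15 | P5 15-18 |
Completion: P1=6  P2=8  P3=9  P4=12  P5=18
Turnaround = completion − arrival: P1=6, P2=7, P3=7, P4=9, P5=3
Total turnaround = 6 + 7 + 7 + 9 + 3 = 32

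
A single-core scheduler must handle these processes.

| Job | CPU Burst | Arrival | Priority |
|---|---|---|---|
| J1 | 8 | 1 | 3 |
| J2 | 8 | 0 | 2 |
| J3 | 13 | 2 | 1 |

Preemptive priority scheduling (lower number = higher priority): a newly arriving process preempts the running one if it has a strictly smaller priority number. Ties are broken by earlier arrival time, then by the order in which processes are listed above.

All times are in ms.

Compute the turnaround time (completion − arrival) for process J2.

21

Gantt: | J2 0-2 | J3 2-15 | J2 15-21 | J1 21-29 |
Completion: J1=29  J2=21  J3=15
Turnaround(J2) = completion − arrival = 21 − 0 = 21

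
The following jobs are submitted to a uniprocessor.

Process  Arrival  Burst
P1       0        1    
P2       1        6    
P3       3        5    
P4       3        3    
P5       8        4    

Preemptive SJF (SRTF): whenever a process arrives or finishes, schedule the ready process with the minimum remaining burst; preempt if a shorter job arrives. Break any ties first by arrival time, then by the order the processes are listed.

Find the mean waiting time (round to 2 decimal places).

Timeline: | P1 0-1 | P2 1-3 | P4 3-6 | P2 6-10 | P5 10-14 | P3 14-19 |
Completion: P1=1  P2=10  P3=19  P4=6  P5=14
Waiting times: P1=0, P2=3, P3=11, P4=0, P5=2
Average waiting = (0+3+11+0+2) / 5 = 16/5 = 3.20

3.20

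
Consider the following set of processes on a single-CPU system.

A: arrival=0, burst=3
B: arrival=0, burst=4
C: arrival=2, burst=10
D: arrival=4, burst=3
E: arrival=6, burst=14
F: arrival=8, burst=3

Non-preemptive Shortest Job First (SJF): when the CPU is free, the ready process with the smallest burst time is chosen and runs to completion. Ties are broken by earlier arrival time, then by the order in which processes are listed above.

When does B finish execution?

7

Schedule: | A 0-3 | B 3-7 | D 7-10 | F 10-13 | C 13-23 | E 23-37 |
Completion: A=3  B=7  C=23  D=10  E=37  F=13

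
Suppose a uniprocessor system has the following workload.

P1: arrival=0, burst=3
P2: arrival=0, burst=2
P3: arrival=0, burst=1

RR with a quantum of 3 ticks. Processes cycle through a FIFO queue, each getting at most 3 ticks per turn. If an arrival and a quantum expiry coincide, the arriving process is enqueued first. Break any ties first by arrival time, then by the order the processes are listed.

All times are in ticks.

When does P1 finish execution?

3

Schedule: | P1 0-3 | P2 3-5 | P3 5-6 |
Completion: P1=3  P2=5  P3=6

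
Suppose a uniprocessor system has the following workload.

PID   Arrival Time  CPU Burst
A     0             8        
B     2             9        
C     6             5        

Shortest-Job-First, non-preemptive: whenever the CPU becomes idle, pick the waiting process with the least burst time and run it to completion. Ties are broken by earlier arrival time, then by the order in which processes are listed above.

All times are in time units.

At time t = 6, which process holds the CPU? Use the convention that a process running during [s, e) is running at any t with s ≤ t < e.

Timeline: | A 0-8 | C 8-13 | B 13-22 |
Completion: A=8  B=22  C=13
Turnaround (C−A): A=8  B=20  C=7

A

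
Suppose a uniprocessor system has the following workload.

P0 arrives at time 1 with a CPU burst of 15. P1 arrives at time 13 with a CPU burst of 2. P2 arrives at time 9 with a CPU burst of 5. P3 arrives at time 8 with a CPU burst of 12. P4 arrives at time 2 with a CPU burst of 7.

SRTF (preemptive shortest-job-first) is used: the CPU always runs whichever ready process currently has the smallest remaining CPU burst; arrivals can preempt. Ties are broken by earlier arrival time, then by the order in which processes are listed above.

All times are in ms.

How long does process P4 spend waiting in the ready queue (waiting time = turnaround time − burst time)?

Schedule: | idle 0-1 | P0 1-2 | P4 2-9 | P2 9-14 | P1 14-16 | P3 16-28 | P0 28-42 |
Completion: P0=42  P1=16  P2=14  P3=28  P4=9
Waiting(P4) = turnaround − burst = 7 − 7 = 0

0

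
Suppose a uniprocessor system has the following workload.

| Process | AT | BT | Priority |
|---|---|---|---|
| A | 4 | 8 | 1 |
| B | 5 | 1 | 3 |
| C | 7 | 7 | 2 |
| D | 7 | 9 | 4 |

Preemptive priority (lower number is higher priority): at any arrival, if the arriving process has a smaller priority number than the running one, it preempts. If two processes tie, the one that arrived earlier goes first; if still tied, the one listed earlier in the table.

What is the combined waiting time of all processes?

Timeline: | idle 0-4 | A 4-12 | C 12-19 | B 19-20 | D 20-29 |
Completion: A=12  B=20  C=19  D=29
Turnaround (C−A): A=8  B=15  C=12  D=22
Waiting = turnaround − burst: A=0, B=14, C=5, D=13
Total waiting = 0 + 14 + 5 + 13 = 32

32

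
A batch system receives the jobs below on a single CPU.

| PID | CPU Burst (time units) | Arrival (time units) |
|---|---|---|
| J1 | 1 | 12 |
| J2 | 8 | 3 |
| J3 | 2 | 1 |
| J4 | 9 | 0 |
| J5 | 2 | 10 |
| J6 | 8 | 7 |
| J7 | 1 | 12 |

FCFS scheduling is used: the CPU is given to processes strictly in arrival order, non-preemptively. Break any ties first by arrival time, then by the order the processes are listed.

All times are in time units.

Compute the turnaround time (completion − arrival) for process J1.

18

Gantt: | J4 0-9 | J3 9-11 | J2 11-19 | J6 19-27 | J5 27-29 | J1 29-30 | J7 30-31 |
Completion: J1=30  J2=19  J3=11  J4=9  J5=29  J6=27  J7=31
Turnaround(J1) = completion − arrival = 30 − 12 = 18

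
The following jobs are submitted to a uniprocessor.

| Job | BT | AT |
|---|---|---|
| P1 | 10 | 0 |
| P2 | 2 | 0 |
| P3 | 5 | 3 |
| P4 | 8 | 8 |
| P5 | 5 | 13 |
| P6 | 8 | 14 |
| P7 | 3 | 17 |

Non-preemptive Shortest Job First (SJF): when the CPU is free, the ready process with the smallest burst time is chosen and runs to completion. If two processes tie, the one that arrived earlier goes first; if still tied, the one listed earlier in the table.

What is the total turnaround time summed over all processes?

Gantt: | P2 0-2 | P1 2-12 | P3 12-17 | P7 17-20 | P5 20-25 | P4 25-33 | P6 33-41 |
Completion: P1=12  P2=2  P3=17  P4=33  P5=25  P6=41  P7=20
Turnaround = completion − arrival: P1=12, P2=2, P3=14, P4=25, P5=12, P6=27, P7=3
Total turnaround = 12 + 2 + 14 + 25 + 12 + 27 + 3 = 95

95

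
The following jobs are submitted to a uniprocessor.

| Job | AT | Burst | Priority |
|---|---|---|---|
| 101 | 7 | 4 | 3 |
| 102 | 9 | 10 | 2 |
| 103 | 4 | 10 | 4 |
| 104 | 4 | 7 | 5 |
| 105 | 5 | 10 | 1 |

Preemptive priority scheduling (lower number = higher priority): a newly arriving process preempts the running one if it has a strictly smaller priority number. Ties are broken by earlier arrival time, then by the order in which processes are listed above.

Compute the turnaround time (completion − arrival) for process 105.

Schedule: | idle 0-4 | 103 4-5 | 105 5-15 | 102 15-25 | 101 25-29 | 103 29-38 | 104 38-45 |
Completion: 101=29  102=25  103=38  104=45  105=15
Turnaround (C−A): 101=22  102=16  103=34  104=41  105=10
Turnaround(105) = completion − arrival = 15 − 5 = 10

10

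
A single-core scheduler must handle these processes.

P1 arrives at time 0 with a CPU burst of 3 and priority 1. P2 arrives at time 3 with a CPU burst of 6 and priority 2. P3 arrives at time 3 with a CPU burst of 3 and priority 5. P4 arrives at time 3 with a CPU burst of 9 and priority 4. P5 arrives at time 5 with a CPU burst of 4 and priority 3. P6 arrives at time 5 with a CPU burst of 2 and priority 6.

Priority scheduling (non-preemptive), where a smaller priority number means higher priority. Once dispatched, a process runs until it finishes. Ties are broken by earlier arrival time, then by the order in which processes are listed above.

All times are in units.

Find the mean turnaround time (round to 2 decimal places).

13.33

Timeline: | P1 0-3 | P2 3-9 | P5 9-13 | P4 13-22 | P3 22-25 | P6 25-27 |
Completion: P1=3  P2=9  P3=25  P4=22  P5=13  P6=27
Turnaround (C−A): P1=3  P2=6  P3=22  P4=19  P5=8  P6=22
Turnaround times: P1=3, P2=6, P3=22, P4=19, P5=8, P6=22
Average turnaround = (3+6+22+19+8+22) / 6 = 80/6 = 13.33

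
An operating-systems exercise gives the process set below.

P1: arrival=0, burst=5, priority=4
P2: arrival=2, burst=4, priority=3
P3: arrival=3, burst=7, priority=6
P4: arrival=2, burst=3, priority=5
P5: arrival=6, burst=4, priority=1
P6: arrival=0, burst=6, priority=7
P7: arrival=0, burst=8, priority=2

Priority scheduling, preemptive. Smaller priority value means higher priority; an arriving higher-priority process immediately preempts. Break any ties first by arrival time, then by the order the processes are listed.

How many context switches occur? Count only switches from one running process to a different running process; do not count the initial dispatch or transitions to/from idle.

7

Schedule: | P7 0-6 | P5 6-10 | P7 10-12 | P2 12-16 | P1 16-21 | P4 21-24 | P3 24-31 | P6 31-37 |
Completion: P1=21  P2=16  P3=31  P4=24  P5=10  P6=37  P7=12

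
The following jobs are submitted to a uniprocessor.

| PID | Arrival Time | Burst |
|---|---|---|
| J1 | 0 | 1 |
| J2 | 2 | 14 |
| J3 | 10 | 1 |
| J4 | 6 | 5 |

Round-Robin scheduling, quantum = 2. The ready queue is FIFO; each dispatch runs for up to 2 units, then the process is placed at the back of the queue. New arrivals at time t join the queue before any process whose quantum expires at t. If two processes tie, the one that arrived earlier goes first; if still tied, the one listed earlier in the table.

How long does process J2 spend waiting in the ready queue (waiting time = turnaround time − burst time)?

6

Schedule: | J1 0-1 | idle 1-2 | J2 2-6 | J4 6-8 | J2 8-10 | J4 10-12 | J3 12-13 | J2 13-15 | J4 15-16 | J2 16-22 |
Completion: J1=1  J2=22  J3=13  J4=16
Turnaround (C−A): J1=1  J2=20  J3=3  J4=10
Waiting(J2) = turnaround − burst = 20 − 14 = 6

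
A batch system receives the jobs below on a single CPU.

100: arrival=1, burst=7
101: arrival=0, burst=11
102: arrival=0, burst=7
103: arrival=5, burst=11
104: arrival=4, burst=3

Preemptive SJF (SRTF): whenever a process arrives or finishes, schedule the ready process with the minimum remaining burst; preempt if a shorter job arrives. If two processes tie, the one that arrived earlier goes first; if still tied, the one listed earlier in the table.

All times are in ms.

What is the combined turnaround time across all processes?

Timeline: | 102 0-7 | 104 7-10 | 100 10-17 | 101 17-28 | 103 28-39 |
Completion: 100=17  101=28  102=7  103=39  104=10
Turnaround (C−A): 100=16  101=28  102=7  103=34  104=6
Turnaround = completion − arrival: 100=16, 101=28, 102=7, 103=34, 104=6
Total turnaround = 16 + 28 + 7 + 34 + 6 = 91

91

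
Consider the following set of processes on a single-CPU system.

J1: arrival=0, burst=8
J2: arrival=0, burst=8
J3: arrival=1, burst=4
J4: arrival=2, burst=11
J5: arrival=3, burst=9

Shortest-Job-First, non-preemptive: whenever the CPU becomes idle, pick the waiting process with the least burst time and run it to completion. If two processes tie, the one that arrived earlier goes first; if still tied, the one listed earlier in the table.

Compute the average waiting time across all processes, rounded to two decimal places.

12.60

Gantt: | J1 0-8 | J3 8-12 | J2 12-20 | J5 20-29 | J4 29-40 |
Completion: J1=8  J2=20  J3=12  J4=40  J5=29
Turnaround (C−A): J1=8  J2=20  J3=11  J4=38  J5=26
Waiting times: J1=0, J2=12, J3=7, J4=27, J5=17
Average waiting = (0+12+7+27+17) / 5 = 63/5 = 12.60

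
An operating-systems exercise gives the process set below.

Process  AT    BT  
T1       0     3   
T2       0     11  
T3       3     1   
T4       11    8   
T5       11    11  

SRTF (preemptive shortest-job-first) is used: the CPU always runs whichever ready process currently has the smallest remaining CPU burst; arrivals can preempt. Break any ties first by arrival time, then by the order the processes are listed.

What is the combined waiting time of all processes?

20

Schedule: | T1 0-3 | T3 3-4 | T2 4-15 | T4 15-23 | T5 23-34 |
Completion: T1=3  T2=15  T3=4  T4=23  T5=34
Turnaround (C−A): T1=3  T2=15  T3=1  T4=12  T5=23
Waiting = turnaround − burst: T1=0, T2=4, T3=0, T4=4, T5=12
Total waiting = 0 + 4 + 0 + 4 + 12 = 20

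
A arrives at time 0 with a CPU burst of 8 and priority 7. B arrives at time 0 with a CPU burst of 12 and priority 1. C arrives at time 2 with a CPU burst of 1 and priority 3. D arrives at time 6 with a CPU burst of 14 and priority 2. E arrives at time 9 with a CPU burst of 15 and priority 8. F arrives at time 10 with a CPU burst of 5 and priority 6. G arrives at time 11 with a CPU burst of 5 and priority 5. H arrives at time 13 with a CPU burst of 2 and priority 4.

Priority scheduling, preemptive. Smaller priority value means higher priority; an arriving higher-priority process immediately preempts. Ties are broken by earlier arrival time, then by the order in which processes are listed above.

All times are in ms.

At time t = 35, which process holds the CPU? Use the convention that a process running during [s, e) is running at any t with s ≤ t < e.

Gantt: | B 0-12 | D 12-26 | C 26-27 | H 27-29 | G 29-34 | F 34-39 | A 39-47 | E 47-62 |
Completion: A=47  B=12  C=27  D=26  E=62  F=39  G=34  H=29

F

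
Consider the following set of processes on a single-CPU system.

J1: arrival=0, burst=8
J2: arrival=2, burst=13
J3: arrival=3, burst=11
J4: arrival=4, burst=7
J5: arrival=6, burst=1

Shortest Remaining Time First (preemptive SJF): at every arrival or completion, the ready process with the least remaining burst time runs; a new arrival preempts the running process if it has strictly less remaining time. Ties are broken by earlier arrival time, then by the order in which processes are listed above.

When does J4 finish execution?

16

Schedule: | J1 0-6 | J5 6-7 | J1 7-9 | J4 9-16 | J3 16-27 | J2 27-40 |
Completion: J1=9  J2=40  J3=27  J4=16  J5=7
Turnaround (C−A): J1=9  J2=38  J3=24  J4=12  J5=1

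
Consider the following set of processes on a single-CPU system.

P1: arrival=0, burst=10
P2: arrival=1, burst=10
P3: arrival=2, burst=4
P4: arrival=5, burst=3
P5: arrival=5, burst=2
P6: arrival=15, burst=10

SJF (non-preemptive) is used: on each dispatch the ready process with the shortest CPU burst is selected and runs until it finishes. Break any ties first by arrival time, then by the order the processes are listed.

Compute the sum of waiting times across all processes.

Gantt: | P1 0-10 | P5 10-12 | P4 12-15 | P3 15-19 | P2 19-29 | P6 29-39 |
Completion: P1=10  P2=29  P3=19  P4=15  P5=12  P6=39
Waiting = turnaround − burst: P1=0, P2=18, P3=13, P4=7, P5=5, P6=14
Total waiting = 0 + 18 + 13 + 7 + 5 + 14 = 57

57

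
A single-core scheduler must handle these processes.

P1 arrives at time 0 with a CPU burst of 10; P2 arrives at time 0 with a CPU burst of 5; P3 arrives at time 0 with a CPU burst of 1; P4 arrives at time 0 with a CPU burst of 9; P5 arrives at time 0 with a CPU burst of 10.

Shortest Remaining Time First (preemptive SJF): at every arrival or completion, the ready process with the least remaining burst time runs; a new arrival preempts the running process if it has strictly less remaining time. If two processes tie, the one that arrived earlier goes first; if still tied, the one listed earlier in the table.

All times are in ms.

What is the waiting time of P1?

15

Timeline: | P3 0-1 | P2 1-6 | P4 6-15 | P1 15-25 | P5 25-35 |
Completion: P1=25  P2=6  P3=1  P4=15  P5=35
Waiting(P1) = turnaround − burst = 25 − 10 = 15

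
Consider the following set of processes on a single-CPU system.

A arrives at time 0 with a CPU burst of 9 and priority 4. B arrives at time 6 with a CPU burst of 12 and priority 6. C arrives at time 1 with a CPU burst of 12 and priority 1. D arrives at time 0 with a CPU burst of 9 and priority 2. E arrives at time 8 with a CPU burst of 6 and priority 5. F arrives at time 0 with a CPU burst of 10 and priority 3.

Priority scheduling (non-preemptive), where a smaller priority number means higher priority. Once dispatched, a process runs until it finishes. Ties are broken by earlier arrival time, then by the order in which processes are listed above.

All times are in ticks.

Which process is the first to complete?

Schedule: | D 0-9 | C 9-21 | F 21-31 | A 31-40 | E 40-46 | B 46-58 |
Completion: A=40  B=58  C=21  D=9  E=46  F=31
Turnaround (C−A): A=40  B=52  C=20  D=9  E=38  F=31
Finish order: D → C → F → A → E → B

D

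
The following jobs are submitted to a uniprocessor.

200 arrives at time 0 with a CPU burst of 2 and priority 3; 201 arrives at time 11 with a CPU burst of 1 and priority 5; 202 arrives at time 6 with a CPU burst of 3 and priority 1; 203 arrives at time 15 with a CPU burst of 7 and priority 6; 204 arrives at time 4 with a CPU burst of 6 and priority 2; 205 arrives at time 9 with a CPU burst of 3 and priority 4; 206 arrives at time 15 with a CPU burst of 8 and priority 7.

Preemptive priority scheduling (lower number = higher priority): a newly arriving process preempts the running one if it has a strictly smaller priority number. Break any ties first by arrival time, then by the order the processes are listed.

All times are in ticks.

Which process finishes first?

200

Timeline: | 200 0-2 | idle 2-4 | 204 4-6 | 202 6-9 | 204 9-13 | 205 13-16 | 201 16-17 | 203 17-24 | 206 24-32 |
Completion: 200=2  201=17  202=9  203=24  204=13  205=16  206=32
Turnaround (C−A): 200=2  201=6  202=3  203=9  204=9  205=7  206=17
Finish order: 200 → 202 → 204 → 205 → 201 → 203 → 206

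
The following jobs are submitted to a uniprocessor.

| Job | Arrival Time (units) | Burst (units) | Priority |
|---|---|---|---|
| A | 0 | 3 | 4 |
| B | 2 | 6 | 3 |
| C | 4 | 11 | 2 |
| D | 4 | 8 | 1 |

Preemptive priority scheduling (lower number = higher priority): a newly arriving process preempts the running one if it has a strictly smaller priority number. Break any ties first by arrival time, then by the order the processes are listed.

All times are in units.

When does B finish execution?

Timeline: | A 0-2 | B 2-4 | D 4-12 | C 12-23 | B 23-27 | A 27-28 |
Completion: A=28  B=27  C=23  D=12

27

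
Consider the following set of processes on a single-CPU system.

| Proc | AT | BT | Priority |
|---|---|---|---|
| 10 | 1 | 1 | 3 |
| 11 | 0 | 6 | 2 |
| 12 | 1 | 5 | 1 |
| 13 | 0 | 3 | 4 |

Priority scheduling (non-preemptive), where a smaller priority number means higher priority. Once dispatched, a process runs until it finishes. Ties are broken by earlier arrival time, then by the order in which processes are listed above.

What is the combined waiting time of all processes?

27

Timeline: | 11 0-6 | 12 6-11 | 10 11-12 | 13 12-15 |
Completion: 10=12  11=6  12=11  13=15
Turnaround (C−A): 10=11  11=6  12=10  13=15
Waiting = turnaround − burst: 10=10, 11=0, 12=5, 13=12
Total waiting = 10 + 0 + 5 + 12 = 27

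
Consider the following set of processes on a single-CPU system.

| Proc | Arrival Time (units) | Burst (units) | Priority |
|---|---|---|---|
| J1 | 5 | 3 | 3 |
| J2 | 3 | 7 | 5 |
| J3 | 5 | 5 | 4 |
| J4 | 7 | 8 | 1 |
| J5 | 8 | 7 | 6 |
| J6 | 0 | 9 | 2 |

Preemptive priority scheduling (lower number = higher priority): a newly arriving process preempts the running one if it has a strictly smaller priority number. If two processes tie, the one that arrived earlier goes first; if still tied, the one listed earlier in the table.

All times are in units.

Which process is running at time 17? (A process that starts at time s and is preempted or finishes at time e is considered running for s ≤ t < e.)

J1

Schedule: | J6 0-7 | J4 7-15 | J6 15-17 | J1 17-20 | J3 20-25 | J2 25-32 | J5 32-39 |
Completion: J1=20  J2=32  J3=25  J4=15  J5=39  J6=17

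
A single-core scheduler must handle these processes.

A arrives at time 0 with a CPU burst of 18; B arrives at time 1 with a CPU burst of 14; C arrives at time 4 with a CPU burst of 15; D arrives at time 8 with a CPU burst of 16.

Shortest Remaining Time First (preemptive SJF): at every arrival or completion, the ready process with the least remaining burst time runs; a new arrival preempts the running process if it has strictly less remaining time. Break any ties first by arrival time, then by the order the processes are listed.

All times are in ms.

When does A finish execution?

Schedule: | A 0-1 | B 1-15 | C 15-30 | D 30-46 | A 46-63 |
Completion: A=63  B=15  C=30  D=46

63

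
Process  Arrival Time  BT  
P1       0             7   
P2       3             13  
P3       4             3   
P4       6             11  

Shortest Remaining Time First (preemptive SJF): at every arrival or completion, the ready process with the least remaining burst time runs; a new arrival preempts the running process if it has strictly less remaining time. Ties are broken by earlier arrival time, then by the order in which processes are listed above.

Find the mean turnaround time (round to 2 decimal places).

14.75

Gantt: | P1 0-7 | P3 7-10 | P4 10-21 | P2 21-34 |
Completion: P1=7  P2=34  P3=10  P4=21
Turnaround (C−A): P1=7  P2=31  P3=6  P4=15
Turnaround times: P1=7, P2=31, P3=6, P4=15
Average turnaround = (7+31+6+15) / 4 = 59/4 = 14.75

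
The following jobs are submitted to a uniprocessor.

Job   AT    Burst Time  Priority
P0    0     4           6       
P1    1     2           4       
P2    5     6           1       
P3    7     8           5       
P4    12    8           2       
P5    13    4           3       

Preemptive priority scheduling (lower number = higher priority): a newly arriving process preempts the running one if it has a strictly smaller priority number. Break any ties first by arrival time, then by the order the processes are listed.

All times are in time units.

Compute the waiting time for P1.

0

Gantt: | P0 0-1 | P1 1-3 | P0 3-5 | P2 5-11 | P3 11-12 | P4 12-20 | P5 20-24 | P3 24-31 | P0 31-32 |
Completion: P0=32  P1=3  P2=11  P3=31  P4=20  P5=24
Waiting(P1) = turnaround − burst = 2 − 2 = 0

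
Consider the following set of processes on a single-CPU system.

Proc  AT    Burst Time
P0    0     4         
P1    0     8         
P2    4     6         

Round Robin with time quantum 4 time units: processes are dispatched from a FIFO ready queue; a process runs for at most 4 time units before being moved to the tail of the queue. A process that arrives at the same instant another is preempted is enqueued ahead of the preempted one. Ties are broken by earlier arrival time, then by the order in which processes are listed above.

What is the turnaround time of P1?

Timeline: | P0 0-4 | P1 4-8 | P2 8-12 | P1 12-16 | P2 16-18 |
Completion: P0=4  P1=16  P2=18
Turnaround (C−A): P0=4  P1=16  P2=14
Turnaround(P1) = completion − arrival = 16 − 0 = 16

16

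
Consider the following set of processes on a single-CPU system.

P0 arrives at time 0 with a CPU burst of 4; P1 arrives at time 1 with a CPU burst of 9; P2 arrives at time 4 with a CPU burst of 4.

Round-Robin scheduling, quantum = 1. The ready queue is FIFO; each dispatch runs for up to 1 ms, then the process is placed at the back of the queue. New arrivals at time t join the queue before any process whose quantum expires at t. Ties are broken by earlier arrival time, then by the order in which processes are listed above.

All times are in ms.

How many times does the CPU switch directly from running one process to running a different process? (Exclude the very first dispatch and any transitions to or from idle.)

13

Timeline: | P0 0-1 | P1 1-2 | P0 2-3 | P1 3-4 | P0 4-5 | P2 5-6 | P1 6-7 | P0 7-8 | P2 8-9 | P1 9-10 | P2 10-11 | P1 11-12 | P2 12-13 | P1 13-17 |
Completion: P0=8  P1=17  P2=13
Turnaround (C−A): P0=8  P1=16  P2=9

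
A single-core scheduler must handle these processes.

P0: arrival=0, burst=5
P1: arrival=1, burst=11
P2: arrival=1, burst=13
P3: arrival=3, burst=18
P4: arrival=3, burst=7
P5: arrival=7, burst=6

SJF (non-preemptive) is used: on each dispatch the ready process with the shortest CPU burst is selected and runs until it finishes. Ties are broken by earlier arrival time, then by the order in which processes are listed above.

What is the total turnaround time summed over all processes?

Timeline: | P0 0-5 | P4 5-12 | P5 12-18 | P1 18-29 | P2 29-42 | P3 42-60 |
Completion: P0=5  P1=29  P2=42  P3=60  P4=12  P5=18
Turnaround (C−A): P0=5  P1=28  P2=41  P3=57  P4=9  P5=11
Turnaround = completion − arrival: P0=5, P1=28, P2=41, P3=57, P4=9, P5=11
Total turnaround = 5 + 28 + 41 + 57 + 9 + 11 = 151

151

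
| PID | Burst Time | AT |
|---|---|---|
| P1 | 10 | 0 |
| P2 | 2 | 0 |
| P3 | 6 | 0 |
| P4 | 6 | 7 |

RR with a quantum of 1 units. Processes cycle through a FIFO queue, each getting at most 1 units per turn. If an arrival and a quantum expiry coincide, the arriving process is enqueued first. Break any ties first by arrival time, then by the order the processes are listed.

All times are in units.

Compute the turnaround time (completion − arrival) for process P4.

Timeline: | P1 0-1 | P2 1-2 | P3 2-3 | P1 3-4 | P2 4-5 | P3 5-6 | P1 6-7 | P3 7-8 | P4 8-9 | P1 9-10 | P3 10-11 | P4 11-12 | P1 12-13 | P3 13-14 | P4 14-15 | P1 15-16 | P3 16-17 | P4 17-18 | P1 18-19 | P4 19-20 | P1 20-21 | P4 21-22 | P1 22-24 |
Completion: P1=24  P2=5  P3=17  P4=22
Turnaround (C−A): P1=24  P2=5  P3=17  P4=15
Turnaround(P4) = completion − arrival = 22 − 7 = 15

15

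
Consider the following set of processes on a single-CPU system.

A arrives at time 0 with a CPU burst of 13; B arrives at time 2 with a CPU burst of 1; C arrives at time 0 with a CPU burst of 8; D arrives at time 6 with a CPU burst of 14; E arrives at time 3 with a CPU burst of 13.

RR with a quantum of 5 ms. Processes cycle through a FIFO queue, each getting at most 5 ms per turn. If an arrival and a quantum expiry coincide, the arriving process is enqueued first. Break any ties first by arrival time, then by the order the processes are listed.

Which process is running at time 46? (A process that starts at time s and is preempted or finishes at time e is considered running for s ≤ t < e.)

D

Gantt: | A 0-5 | C 5-10 | B 10-11 | E 11-16 | A 16-21 | D 21-26 | C 26-29 | E 29-34 | A 34-37 | D 37-42 | E 42-45 | D 45-49 |
Completion: A=37  B=11  C=29  D=49  E=45
Turnaround (C−A): A=37  B=9  C=29  D=43  E=42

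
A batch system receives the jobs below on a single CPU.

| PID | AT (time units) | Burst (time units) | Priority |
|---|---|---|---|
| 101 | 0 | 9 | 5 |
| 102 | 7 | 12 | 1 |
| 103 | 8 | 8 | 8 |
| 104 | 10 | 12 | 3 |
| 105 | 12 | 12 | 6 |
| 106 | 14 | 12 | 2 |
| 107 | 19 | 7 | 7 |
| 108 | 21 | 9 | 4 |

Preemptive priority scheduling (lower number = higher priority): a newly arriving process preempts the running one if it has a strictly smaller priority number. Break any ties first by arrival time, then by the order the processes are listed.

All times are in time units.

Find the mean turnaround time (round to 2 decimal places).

41.00

Schedule: | 101 0-7 | 102 7-19 | 106 19-31 | 104 31-43 | 108 43-52 | 101 52-54 | 105 54-66 | 107 66-73 | 103 73-81 |
Completion: 101=54  102=19  103=81  104=43  105=66  106=31  107=73  108=52
Turnaround (C−A): 101=54  102=12  103=73  104=33  105=54  106=17  107=54  108=31
Turnaround times: 101=54, 102=12, 103=73, 104=33, 105=54, 106=17, 107=54, 108=31
Average turnaround = (54+12+73+33+54+17+54+31) / 8 = 328/8 = 41.00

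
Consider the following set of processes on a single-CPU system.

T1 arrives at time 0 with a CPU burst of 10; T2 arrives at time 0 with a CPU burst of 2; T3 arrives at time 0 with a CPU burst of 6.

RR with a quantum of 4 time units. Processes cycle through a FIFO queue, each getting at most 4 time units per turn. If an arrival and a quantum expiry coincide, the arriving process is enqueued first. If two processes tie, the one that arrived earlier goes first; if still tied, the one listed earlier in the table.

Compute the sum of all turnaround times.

40

Schedule: | T1 0-4 | T2 4-6 | T3 6-10 | T1 10-14 | T3 14-16 | T1 16-18 |
Completion: T1=18  T2=6  T3=16
Turnaround = completion − arrival: T1=18, T2=6, T3=16
Total turnaround = 18 + 6 + 16 = 40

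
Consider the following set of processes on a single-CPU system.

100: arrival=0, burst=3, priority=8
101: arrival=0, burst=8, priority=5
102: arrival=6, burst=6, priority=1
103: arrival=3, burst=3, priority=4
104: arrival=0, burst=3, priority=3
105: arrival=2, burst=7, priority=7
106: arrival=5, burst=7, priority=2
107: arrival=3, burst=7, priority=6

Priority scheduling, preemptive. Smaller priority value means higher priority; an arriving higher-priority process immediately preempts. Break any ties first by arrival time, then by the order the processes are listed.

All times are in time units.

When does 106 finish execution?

Gantt: | 104 0-3 | 103 3-5 | 106 5-6 | 102 6-12 | 106 12-18 | 103 18-19 | 101 19-27 | 107 27-34 | 105 34-41 | 100 41-44 |
Completion: 100=44  101=27  102=12  103=19  104=3  105=41  106=18  107=34

18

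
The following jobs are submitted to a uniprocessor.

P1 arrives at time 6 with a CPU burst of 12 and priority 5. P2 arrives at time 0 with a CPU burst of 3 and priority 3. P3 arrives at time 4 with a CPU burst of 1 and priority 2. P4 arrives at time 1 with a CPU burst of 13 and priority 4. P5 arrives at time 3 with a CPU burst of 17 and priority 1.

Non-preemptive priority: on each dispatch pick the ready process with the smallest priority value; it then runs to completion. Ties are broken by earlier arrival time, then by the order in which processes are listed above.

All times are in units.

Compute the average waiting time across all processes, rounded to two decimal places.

Timeline: | P2 0-3 | P5 3-20 | P3 20-21 | P4 21-34 | P1 34-46 |
Completion: P1=46  P2=3  P3=21  P4=34  P5=20
Waiting times: P1=28, P2=0, P3=16, P4=20, P5=0
Average waiting = (28+0+16+20+0) / 5 = 64/5 = 12.80

12.80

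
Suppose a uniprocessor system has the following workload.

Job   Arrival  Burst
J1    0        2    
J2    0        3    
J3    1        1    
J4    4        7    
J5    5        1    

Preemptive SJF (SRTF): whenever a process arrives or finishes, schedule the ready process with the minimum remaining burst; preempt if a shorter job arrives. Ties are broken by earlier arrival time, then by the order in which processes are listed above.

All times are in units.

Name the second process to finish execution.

Timeline: | J1 0-2 | J3 2-3 | J2 3-6 | J5 6-7 | J4 7-14 |
Completion: J1=2  J2=6  J3=3  J4=14  J5=7
Finish order: J1 → J3 → J2 → J5 → J4

J3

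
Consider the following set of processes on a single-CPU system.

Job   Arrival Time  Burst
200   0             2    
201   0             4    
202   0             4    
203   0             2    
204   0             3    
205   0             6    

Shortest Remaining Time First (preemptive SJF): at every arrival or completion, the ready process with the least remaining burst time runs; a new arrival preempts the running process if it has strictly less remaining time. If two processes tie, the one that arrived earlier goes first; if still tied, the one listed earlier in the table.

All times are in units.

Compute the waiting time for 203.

2

Timeline: | 200 0-2 | 203 2-4 | 204 4-7 | 201 7-11 | 202 11-15 | 205 15-21 |
Completion: 200=2  201=11  202=15  203=4  204=7  205=21
Turnaround (C−A): 200=2  201=11  202=15  203=4  204=7  205=21
Waiting(203) = turnaround − burst = 4 − 2 = 2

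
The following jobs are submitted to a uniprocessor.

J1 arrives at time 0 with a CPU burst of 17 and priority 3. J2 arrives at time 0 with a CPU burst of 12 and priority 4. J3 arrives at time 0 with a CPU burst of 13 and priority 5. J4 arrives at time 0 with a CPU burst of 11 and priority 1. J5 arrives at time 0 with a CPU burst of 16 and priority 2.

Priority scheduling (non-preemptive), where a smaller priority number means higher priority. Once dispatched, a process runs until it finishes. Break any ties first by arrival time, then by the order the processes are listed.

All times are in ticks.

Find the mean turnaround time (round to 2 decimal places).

Timeline: | J4 0-11 | J5 11-27 | J1 27-44 | J2 44-56 | J3 56-69 |
Completion: J1=44  J2=56  J3=69  J4=11  J5=27
Turnaround (C−A): J1=44  J2=56  J3=69  J4=11  J5=27
Turnaround times: J1=44, J2=56, J3=69, J4=11, J5=27
Average turnaround = (44+56+69+11+27) / 5 = 207/5 = 41.40

41.40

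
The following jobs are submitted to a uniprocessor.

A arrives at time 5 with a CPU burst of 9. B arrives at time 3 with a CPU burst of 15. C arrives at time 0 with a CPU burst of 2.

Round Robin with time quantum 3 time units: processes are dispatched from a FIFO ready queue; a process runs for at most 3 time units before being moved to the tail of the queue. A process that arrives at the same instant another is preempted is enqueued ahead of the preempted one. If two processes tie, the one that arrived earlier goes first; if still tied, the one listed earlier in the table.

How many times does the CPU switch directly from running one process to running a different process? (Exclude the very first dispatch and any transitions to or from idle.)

6

Timeline: | C 0-2 | idle 2-3 | B 3-6 | A 6-9 | B 9-12 | A 12-15 | B 15-18 | A 18-21 | B 21-27 |
Completion: A=21  B=27  C=2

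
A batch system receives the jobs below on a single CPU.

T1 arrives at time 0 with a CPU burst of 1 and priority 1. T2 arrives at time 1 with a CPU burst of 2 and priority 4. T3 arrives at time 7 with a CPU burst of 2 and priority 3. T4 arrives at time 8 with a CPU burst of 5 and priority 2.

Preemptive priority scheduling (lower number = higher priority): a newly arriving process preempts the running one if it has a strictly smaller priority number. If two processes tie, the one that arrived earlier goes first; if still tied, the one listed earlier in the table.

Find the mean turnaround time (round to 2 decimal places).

Gantt: | T1 0-1 | T2 1-3 | idle 3-7 | T3 7-8 | T4 8-13 | T3 13-14 |
Completion: T1=1  T2=3  T3=14  T4=13
Turnaround (C−A): T1=1  T2=2  T3=7  T4=5
Turnaround times: T1=1, T2=2, T3=7, T4=5
Average turnaround = (1+2+7+5) / 4 = 15/4 = 3.75

3.75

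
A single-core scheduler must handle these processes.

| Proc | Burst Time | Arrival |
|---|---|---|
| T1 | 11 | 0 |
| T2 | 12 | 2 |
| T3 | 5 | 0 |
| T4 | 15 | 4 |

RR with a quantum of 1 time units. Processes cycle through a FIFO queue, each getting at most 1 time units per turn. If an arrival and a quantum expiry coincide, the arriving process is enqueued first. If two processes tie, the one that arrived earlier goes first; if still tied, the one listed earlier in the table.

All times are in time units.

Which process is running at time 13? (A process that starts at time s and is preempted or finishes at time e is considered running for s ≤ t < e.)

Gantt: | T1 0-1 | T3 1-2 | T1 2-3 | T2 3-4 | T3 4-5 | T1 5-6 | T4 6-7 | T2 7-8 | T3 8-9 | T1 9-10 | T4 10-11 | T2 11-12 | T3 12-13 | T1 13-14 | T4 14-15 | T2 15-16 | T3 16-17 | T1 17-18 | T4 18-19 | T2 19-20 | T1 20-21 | T4 21-22 | T2 22-23 | T1 23-24 | T4 24-25 | T2 25-26 | T1 26-27 | T4 27-28 | T2 28-29 | T1 29-30 | T4 30-31 | T2 31-32 | T1 32-33 | T4 33-34 | T2 34-35 | T4 35-36 | T2 36-37 | T4 37-38 | T2 38-39 | T4 39-43 |
Completion: T1=33  T2=39  T3=17  T4=43
Turnaround (C−A): T1=33  T2=37  T3=17  T4=39

T1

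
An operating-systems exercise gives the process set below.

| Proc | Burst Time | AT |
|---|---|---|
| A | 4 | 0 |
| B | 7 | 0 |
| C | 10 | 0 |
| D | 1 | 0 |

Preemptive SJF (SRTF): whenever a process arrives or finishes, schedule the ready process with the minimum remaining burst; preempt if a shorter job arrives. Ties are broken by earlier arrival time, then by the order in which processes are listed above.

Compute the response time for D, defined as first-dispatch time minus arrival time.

0

Schedule: | D 0-1 | A 1-5 | B 5-12 | C 12-22 |
Completion: A=5  B=12  C=22  D=1
Response(D) = first start − arrival = 0 − 0 = 0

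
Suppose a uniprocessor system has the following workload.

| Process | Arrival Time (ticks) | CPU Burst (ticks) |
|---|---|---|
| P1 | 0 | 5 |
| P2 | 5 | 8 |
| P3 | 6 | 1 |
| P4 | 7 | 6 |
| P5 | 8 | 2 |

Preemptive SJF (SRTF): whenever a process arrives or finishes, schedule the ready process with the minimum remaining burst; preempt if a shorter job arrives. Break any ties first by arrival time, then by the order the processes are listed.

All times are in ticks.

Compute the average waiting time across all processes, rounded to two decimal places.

2.20

Schedule: | P1 0-5 | P2 5-6 | P3 6-7 | P4 7-8 | P5 8-10 | P4 10-15 | P2 15-22 |
Completion: P1=5  P2=22  P3=7  P4=15  P5=10
Waiting times: P1=0, P2=9, P3=0, P4=2, P5=0
Average waiting = (0+9+0+2+0) / 5 = 11/5 = 2.20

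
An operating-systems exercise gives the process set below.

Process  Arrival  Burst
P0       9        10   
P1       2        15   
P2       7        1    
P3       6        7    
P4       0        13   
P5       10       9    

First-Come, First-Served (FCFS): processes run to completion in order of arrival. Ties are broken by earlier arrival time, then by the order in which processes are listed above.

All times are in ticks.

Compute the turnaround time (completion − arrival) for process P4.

Timeline: | P4 0-13 | P1 13-28 | P3 28-35 | P2 35-36 | P0 36-46 | P5 46-55 |
Completion: P0=46  P1=28  P2=36  P3=35  P4=13  P5=55
Turnaround (C−A): P0=37  P1=26  P2=29  P3=29  P4=13  P5=45
Turnaround(P4) = completion − arrival = 13 − 0 = 13

13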